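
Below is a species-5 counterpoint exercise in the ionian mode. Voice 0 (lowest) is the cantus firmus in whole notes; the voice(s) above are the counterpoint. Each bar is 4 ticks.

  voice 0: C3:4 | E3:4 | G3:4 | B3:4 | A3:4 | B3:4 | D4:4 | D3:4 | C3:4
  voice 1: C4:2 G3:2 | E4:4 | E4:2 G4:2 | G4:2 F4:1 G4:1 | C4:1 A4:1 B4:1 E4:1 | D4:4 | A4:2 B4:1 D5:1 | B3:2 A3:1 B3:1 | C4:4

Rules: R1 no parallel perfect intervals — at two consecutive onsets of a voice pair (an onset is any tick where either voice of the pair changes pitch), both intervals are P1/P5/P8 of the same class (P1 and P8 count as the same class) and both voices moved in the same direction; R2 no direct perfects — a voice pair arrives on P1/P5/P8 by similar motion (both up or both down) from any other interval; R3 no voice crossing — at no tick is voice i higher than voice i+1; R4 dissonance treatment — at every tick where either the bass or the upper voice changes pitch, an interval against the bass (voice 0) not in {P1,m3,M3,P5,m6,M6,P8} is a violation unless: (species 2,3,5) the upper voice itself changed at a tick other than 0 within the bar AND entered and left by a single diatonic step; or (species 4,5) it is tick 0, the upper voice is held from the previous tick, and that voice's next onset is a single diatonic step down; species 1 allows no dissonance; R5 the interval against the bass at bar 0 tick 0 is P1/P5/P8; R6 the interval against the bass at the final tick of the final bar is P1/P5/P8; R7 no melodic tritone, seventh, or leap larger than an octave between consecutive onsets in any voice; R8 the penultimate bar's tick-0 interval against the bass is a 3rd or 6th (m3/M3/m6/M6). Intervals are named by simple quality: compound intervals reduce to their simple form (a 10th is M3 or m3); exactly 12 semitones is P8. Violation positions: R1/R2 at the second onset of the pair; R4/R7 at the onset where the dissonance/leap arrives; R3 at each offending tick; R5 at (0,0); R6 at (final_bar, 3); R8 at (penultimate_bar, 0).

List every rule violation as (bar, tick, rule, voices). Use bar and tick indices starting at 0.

bar 0: v0=C3 v1=C4 downbeat P8
bar 1: v0=E3 v1=E4 downbeat P8
bar 2: v0=G3 v1=E4 downbeat M6
bar 3: v0=B3 v1=G4 downbeat m6
bar 4: v0=A3 v1=C4 downbeat m3
bar 5: v0=B3 v1=D4 downbeat m3
bar 6: v0=D4 v1=A4 downbeat P5
bar 7: v0=D3 v1=B3 downbeat M6
bar 8: v0=C3 v1=C4 downbeat P8
  -> R2 @ bar 1 tick 0 v(0, 1): C3/G3 P5 -> E3/E4 P8 similar
  -> R4 @ bar 4 tick 2 v(0, 1): A3/B4 M2 untreated
  -> R2 @ bar 6 tick 0 v(0, 1): B3/D4 m3 -> D4/A4 P5 similar
  -> R7 @ bar 7 tick 0 v(1,): D5->B3 leap 15st

(1, 0, R2, (0, 1))
(4, 2, R4, (0, 1))
(6, 0, R2, (0, 1))
(7, 0, R7, (1,))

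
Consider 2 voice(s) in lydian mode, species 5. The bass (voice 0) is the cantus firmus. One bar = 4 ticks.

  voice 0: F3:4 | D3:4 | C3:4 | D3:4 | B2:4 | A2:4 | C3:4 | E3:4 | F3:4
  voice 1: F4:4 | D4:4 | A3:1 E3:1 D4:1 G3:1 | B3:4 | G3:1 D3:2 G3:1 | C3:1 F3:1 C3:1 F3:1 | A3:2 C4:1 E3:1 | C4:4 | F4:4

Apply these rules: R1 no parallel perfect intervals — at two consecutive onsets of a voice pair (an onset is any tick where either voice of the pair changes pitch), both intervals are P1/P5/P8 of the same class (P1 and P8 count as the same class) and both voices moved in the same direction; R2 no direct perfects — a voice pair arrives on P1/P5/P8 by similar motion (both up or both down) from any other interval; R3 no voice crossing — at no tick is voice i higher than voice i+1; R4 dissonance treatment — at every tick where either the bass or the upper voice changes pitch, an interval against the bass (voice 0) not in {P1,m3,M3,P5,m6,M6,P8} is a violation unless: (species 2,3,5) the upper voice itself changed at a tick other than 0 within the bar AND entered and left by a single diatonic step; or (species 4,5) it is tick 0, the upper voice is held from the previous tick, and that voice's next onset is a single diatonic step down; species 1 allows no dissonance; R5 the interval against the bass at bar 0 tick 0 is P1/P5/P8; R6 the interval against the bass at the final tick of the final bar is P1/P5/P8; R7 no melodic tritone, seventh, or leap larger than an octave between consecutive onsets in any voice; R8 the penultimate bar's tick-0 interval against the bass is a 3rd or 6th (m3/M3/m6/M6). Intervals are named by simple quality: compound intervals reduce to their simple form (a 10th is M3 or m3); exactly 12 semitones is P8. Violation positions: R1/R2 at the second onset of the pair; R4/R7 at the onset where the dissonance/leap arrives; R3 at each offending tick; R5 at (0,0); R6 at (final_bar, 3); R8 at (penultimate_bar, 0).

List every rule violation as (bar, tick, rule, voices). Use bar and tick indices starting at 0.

bar 0: v0=F3 v1=F4 downbeat P8
bar 1: v0=D3 v1=D4 downbeat P8
bar 2: v0=C3 v1=A3 downbeat M6
bar 3: v0=D3 v1=B3 downbeat M6
bar 4: v0=B2 v1=G3 downbeat m6
bar 5: v0=A2 v1=C3 downbeat m3
bar 6: v0=C3 v1=A3 downbeat M6
bar 7: v0=E3 v1=C4 downbeat m6
bar 8: v0=F3 v1=F4 downbeat P8
  -> R1 @ bar 1 tick 0 v(0, 1): F3/F4 P8 -> D3/D4 P8 similar
  -> R4 @ bar 2 tick 2 v(0, 1): C3/D4 M2 untreated
  -> R7 @ bar 2 tick 2 v(1,): E3->D4 leap 10st
  -> R2 @ bar 8 tick 0 v(0, 1): E3/C4 m6 -> F3/F4 P8 similar

(1, 0, R1, (0, 1))
(2, 2, R4, (0, 1))
(2, 2, R7, (1,))
(8, 0, R2, (0, 1))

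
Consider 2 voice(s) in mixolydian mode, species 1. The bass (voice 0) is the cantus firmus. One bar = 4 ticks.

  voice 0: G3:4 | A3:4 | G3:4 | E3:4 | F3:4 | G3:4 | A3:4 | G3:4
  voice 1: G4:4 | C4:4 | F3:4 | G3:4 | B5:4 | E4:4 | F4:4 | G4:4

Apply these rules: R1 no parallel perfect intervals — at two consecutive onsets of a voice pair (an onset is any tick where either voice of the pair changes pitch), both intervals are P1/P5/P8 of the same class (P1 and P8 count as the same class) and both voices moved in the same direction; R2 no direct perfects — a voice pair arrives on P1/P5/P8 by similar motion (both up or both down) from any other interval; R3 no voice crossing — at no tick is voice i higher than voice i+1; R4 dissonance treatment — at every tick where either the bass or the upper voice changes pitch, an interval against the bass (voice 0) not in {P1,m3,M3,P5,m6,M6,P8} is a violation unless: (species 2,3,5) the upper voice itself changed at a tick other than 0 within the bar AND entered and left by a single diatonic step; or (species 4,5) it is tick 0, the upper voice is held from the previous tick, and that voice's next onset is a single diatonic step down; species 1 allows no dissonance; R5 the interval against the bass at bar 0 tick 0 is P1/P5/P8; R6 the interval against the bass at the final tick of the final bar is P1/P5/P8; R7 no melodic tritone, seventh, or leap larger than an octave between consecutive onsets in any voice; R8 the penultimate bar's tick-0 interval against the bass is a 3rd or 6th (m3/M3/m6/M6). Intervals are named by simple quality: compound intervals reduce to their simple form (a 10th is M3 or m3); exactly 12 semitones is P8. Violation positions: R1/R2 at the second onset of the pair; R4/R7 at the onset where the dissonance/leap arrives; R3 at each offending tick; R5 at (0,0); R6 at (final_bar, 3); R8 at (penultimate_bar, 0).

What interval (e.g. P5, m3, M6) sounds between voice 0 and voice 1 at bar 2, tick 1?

M2

voice 0=G3 voice 1=F3 -> M2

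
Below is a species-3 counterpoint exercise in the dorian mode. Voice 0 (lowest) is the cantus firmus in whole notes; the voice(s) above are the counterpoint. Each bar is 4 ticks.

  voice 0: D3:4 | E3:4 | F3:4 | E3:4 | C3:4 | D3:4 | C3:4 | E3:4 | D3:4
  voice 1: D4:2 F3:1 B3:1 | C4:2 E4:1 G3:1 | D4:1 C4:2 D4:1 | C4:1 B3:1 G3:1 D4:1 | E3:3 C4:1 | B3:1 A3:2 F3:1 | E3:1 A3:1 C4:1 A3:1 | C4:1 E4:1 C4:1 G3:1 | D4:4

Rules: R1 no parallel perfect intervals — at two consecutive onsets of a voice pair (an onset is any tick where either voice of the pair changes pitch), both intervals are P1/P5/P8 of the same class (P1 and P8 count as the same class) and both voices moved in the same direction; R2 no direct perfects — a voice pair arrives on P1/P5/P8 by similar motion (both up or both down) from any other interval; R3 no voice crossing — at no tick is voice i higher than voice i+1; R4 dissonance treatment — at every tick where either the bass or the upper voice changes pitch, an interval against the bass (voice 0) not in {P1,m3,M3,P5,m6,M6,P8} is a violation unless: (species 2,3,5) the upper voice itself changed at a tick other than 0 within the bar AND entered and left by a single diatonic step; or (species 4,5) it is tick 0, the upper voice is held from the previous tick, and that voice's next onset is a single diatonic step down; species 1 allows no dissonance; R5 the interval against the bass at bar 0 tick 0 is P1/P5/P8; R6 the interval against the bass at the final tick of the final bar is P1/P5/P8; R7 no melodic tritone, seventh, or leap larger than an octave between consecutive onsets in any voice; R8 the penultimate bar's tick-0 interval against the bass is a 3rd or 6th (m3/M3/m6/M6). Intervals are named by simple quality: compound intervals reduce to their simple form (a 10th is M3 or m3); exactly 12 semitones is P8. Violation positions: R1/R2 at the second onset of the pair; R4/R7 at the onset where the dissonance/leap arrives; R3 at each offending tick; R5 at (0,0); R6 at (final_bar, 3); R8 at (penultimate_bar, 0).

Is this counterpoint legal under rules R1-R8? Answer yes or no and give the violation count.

bar 0: v0=D3 v1=D4 (P8)
bar 1: v0=E3 v1=C4 (m6)
bar 2: v0=F3 v1=D4 (M6)
bar 3: v0=E3 v1=C4 (m6)
bar 4: v0=C3 v1=E3 (M3)
bar 5: v0=D3 v1=B3 (M6)
bar 6: v0=C3 v1=E3 (M3)
bar 7: v0=E3 v1=C4 (m6)
bar 8: v0=D3 v1=D4 (P8)
  R7 @ bar0.3: F3->B3 leap 6st
  R4 @ bar3.3: E3/D4 m7 untreated
  R7 @ bar4.0: D4->E3 leap 10st

No (3 violations)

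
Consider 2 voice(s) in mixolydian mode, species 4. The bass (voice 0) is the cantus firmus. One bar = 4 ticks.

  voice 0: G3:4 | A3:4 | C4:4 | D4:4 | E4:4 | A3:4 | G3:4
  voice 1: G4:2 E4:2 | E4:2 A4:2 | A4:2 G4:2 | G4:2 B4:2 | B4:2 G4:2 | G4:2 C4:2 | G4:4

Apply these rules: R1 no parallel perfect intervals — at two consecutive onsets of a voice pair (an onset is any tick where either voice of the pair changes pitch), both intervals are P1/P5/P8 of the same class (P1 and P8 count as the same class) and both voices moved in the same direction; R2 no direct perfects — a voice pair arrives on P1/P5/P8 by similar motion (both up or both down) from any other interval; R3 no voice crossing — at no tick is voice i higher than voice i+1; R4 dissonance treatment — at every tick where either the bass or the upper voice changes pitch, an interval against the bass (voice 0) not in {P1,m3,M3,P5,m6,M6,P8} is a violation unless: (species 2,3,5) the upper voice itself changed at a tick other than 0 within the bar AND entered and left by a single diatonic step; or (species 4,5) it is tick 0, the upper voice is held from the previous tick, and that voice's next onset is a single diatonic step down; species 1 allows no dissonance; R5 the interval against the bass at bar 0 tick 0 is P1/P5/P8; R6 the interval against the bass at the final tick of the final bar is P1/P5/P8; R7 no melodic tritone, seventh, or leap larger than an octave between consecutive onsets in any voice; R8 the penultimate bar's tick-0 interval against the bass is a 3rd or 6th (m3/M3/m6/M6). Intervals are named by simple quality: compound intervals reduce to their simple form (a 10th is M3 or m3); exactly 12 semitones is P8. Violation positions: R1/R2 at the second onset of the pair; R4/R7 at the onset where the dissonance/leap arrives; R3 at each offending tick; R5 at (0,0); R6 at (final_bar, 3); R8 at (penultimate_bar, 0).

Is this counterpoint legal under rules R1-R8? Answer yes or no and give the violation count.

No (3 violations)

bar 0: v0=G3 v1=G4 (P8)
bar 1: v0=A3 v1=E4 (P5)
bar 2: v0=C4 v1=A4 (M6)
bar 3: v0=D4 v1=G4 (P4)
bar 4: v0=E4 v1=B4 (P5)
bar 5: v0=A3 v1=G4 (m7)
bar 6: v0=G3 v1=G4 (P8)
  R4 @ bar3.0: D4/G4 P4 untreated
  R4 @ bar5.0: A3/G4 m7 untreated
  R8 @ bar5.0: penult m7 not 3rd/6th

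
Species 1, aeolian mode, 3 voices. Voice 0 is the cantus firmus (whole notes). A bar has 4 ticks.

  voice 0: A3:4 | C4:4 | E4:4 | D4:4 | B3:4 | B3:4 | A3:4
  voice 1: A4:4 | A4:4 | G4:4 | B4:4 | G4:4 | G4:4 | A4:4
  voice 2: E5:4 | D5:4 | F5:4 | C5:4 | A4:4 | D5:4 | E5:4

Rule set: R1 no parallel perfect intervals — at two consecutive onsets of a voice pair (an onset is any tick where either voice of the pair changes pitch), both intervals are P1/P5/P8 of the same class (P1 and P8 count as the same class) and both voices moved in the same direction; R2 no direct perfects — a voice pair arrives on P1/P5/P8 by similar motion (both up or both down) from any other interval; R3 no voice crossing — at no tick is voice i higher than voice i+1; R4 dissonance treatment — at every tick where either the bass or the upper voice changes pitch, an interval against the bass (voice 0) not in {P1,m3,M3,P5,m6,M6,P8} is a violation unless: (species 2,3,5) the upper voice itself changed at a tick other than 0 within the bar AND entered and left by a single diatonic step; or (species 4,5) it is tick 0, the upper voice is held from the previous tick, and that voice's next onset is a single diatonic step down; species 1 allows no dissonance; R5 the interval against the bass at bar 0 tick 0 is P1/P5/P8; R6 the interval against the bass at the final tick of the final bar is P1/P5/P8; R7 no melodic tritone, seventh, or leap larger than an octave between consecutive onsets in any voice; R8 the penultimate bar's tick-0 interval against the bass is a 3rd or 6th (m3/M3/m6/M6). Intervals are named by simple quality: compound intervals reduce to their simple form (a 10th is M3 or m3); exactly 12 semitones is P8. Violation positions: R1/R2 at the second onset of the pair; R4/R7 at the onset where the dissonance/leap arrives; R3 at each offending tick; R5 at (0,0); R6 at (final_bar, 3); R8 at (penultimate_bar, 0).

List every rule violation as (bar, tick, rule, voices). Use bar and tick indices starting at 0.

bar 0: v0=A3 v1=A4 v2=E5 downbeat P5
bar 1: v0=C4 v1=A4 v2=D5 downbeat M2
bar 2: v0=E4 v1=G4 v2=F5 downbeat m2
bar 3: v0=D4 v1=B4 v2=C5 downbeat m7
bar 4: v0=B3 v1=G4 v2=A4 downbeat m7
bar 5: v0=B3 v1=G4 v2=D5 downbeat m3
bar 6: v0=A3 v1=A4 v2=E5 downbeat P5
  -> R4 @ bar 1 tick 0 v(0, 2): C4/D5 M2 untreated
  -> R4 @ bar 2 tick 0 v(0, 2): E4/F5 m2 untreated
  -> R4 @ bar 3 tick 0 v(0, 2): D4/C5 m7 untreated
  -> R4 @ bar 4 tick 0 v(0, 2): B3/A4 m7 untreated
  -> R1 @ bar 6 tick 0 v(1, 2): G4/D5 P5 -> A4/E5 P5 similar

(1, 0, R4, (0, 2))
(2, 0, R4, (0, 2))
(3, 0, R4, (0, 2))
(4, 0, R4, (0, 2))
(6, 0, R1, (1, 2))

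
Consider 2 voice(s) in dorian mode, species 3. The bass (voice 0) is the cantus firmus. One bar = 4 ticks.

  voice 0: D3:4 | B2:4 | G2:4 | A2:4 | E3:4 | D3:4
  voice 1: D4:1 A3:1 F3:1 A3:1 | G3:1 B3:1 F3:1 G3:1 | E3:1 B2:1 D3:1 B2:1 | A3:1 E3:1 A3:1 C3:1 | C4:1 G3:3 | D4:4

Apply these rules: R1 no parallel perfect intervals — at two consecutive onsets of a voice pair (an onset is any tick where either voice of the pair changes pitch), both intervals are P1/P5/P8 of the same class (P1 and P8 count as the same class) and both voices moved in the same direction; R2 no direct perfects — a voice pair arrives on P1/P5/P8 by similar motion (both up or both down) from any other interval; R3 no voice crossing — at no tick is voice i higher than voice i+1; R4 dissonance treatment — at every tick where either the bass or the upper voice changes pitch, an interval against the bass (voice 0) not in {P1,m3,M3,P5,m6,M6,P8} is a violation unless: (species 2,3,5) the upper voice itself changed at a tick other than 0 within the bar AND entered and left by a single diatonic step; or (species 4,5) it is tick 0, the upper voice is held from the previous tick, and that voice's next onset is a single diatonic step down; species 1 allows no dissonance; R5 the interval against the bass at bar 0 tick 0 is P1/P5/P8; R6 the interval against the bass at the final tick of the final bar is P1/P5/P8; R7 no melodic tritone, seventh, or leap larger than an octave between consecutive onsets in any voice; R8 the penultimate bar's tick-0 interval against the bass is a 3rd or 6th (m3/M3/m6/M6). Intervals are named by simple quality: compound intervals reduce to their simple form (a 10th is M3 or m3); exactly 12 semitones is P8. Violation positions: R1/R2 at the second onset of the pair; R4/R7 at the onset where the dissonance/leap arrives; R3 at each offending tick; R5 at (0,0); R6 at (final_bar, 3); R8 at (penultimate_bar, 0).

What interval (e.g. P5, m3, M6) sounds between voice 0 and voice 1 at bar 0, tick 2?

voice 0=D3 voice 1=F3 -> m3

m3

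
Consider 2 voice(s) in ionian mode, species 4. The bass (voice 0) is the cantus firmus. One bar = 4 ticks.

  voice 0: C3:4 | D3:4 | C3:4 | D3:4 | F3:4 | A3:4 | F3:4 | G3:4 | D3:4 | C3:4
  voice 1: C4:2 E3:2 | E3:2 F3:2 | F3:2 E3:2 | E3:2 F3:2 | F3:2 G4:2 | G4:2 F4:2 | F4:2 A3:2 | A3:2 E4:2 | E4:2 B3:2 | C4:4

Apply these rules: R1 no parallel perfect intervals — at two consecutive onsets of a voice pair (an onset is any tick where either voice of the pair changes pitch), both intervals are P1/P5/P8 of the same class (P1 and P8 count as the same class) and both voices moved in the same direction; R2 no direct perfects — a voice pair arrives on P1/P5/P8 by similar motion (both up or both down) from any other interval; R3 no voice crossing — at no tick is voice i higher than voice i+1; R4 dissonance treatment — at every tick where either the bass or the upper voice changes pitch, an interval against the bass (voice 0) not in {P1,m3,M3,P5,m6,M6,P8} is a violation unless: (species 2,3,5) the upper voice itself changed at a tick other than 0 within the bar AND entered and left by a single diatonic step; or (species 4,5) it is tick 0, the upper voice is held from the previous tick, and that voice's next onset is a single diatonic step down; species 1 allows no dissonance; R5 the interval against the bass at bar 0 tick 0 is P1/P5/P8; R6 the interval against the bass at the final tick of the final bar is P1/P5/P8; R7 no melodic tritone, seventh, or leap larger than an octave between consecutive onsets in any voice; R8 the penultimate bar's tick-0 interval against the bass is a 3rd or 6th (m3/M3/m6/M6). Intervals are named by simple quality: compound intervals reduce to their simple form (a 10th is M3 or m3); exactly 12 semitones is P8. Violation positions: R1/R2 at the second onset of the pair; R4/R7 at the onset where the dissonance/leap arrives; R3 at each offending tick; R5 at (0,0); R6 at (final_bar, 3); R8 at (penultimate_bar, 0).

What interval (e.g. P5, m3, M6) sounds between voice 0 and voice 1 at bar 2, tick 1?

P4

voice 0=C3 voice 1=F3 -> P4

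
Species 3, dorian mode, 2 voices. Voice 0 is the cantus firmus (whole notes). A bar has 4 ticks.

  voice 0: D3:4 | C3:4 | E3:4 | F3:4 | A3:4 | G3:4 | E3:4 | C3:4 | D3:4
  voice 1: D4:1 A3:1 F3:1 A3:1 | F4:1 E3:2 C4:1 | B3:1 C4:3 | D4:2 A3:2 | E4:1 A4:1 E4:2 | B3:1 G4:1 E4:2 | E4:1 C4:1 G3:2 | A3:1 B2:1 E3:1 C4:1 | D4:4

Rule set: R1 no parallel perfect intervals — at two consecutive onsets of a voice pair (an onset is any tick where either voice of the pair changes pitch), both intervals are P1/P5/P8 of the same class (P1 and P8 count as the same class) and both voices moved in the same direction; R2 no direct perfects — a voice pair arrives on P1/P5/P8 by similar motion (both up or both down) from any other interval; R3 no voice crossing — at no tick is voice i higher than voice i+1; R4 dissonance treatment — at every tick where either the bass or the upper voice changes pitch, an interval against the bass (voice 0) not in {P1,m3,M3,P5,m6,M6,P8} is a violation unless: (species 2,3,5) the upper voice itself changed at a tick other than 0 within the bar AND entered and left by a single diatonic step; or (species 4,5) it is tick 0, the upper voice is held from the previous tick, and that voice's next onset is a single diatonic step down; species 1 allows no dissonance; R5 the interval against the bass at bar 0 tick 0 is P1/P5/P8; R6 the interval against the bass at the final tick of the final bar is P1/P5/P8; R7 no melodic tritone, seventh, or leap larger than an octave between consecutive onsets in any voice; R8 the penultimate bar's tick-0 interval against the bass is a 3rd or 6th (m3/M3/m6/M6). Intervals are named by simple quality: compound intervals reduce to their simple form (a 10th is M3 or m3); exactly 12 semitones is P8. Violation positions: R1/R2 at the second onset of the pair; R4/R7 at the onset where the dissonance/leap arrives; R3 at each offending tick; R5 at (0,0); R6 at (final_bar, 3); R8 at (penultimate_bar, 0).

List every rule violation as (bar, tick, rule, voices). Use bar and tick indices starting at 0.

bar 0: v0=D3 v1=D4 downbeat P8
bar 1: v0=C3 v1=F4 downbeat P4
bar 2: v0=E3 v1=B3 downbeat P5
bar 3: v0=F3 v1=D4 downbeat M6
bar 4: v0=A3 v1=E4 downbeat P5
bar 5: v0=G3 v1=B3 downbeat M3
bar 6: v0=E3 v1=E4 downbeat P8
bar 7: v0=C3 v1=A3 downbeat M6
bar 8: v0=D3 v1=D4 downbeat P8
  -> R4 @ bar 1 tick 0 v(0, 1): C3/F4 P4 untreated
  -> R7 @ bar 1 tick 1 v(1,): F4->E3 leap 13st
  -> R2 @ bar 4 tick 0 v(0, 1): F3/A3 M3 -> A3/E4 P5 similar
  -> R3 @ bar 7 tick 1 v(0, 1): C3 above B2
  -> R4 @ bar 7 tick 1 v(0, 1): C3/B2 m2 untreated
  -> R7 @ bar 7 tick 1 v(1,): A3->B2 leap 10st
  -> R1 @ bar 8 tick 0 v(0, 1): C3/C4 P8 -> D3/D4 P8 similar

(1, 0, R4, (0, 1))
(1, 1, R7, (1,))
(4, 0, R2, (0, 1))
(7, 1, R3, (0, 1))
(7, 1, R4, (0, 1))
(7, 1, R7, (1,))
(8, 0, R1, (0, 1))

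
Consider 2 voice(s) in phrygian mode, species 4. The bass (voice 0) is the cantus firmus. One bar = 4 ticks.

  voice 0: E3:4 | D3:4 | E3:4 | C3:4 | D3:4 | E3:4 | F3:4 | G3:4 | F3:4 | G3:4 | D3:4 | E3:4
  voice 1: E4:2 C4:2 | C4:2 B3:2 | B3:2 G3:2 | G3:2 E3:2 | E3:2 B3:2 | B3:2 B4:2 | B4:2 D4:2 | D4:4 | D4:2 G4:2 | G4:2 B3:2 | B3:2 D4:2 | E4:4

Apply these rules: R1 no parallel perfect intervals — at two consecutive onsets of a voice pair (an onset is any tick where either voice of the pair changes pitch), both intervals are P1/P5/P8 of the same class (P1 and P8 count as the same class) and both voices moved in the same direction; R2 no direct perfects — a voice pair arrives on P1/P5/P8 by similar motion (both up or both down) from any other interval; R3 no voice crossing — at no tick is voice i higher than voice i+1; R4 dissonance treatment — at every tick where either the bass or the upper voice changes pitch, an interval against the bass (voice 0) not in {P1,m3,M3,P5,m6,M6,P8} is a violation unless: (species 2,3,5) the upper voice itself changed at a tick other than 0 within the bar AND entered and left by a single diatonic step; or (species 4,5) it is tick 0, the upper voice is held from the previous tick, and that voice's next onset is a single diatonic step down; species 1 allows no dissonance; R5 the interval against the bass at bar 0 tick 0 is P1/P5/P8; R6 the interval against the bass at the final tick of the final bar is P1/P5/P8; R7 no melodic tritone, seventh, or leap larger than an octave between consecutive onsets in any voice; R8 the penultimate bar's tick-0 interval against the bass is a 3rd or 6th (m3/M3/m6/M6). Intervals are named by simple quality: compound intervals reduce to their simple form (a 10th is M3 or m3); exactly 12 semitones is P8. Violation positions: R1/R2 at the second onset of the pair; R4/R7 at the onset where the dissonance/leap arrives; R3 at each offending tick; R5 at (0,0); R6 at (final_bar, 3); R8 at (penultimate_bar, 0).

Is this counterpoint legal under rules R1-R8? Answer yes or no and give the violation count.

No (4 violations)

bar 0: v0=E3 v1=E4 (P8)
bar 1: v0=D3 v1=C4 (m7)
bar 2: v0=E3 v1=B3 (P5)
bar 3: v0=C3 v1=G3 (P5)
bar 4: v0=D3 v1=E3 (M2)
bar 5: v0=E3 v1=B3 (P5)
bar 6: v0=F3 v1=B4 (TT)
bar 7: v0=G3 v1=D4 (P5)
bar 8: v0=F3 v1=D4 (M6)
bar 9: v0=G3 v1=G4 (P8)
bar 10: v0=D3 v1=B3 (M6)
bar 11: v0=E3 v1=E4 (P8)
  R4 @ bar4.0: D3/E3 M2 untreated
  R4 @ bar6.0: F3/B4 TT untreated
  R4 @ bar8.2: F3/G4 M2 untreated
  R1 @ bar11.0: D3/D4 P8 -> E3/E4 P8 similar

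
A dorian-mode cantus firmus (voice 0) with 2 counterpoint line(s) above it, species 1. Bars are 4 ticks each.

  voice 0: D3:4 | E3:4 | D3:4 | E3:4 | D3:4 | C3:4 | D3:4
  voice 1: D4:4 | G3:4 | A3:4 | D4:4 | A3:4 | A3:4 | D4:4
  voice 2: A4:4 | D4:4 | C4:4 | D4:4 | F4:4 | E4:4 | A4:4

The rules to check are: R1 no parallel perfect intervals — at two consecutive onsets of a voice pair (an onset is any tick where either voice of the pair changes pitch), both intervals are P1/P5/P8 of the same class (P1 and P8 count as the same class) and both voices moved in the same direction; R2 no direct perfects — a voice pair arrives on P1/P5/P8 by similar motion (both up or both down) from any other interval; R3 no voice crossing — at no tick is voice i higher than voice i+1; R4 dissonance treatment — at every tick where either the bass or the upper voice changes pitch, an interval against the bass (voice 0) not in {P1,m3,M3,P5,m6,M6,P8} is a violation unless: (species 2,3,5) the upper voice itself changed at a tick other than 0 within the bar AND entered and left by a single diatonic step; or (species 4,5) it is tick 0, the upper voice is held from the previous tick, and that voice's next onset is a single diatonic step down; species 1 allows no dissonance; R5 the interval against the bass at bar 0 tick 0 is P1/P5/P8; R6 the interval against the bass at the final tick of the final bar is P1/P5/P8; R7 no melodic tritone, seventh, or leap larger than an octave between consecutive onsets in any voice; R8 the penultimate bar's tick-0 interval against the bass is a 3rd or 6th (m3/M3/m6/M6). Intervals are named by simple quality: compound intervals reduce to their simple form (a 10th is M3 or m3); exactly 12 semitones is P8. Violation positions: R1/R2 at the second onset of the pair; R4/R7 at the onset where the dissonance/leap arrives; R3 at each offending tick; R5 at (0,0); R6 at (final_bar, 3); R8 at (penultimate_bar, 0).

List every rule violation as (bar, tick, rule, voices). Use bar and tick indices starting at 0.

bar 0: v0=D3 v1=D4 v2=A4 downbeat P5
bar 1: v0=E3 v1=G3 v2=D4 downbeat m7
bar 2: v0=D3 v1=A3 v2=C4 downbeat m7
bar 3: v0=E3 v1=D4 v2=D4 downbeat m7
bar 4: v0=D3 v1=A3 v2=F4 downbeat m3
bar 5: v0=C3 v1=A3 v2=E4 downbeat M3
bar 6: v0=D3 v1=D4 v2=A4 downbeat P5
  -> R1 @ bar 1 tick 0 v(1, 2): D4/A4 P5 -> G3/D4 P5 similar
  -> R4 @ bar 1 tick 0 v(0, 2): E3/D4 m7 untreated
  -> R4 @ bar 2 tick 0 v(0, 2): D3/C4 m7 untreated
  -> R2 @ bar 3 tick 0 v(1, 2): A3/C4 m3 -> D4/D4 P1 similar
  -> R4 @ bar 3 tick 0 v(0, 1): E3/D4 m7 untreated
  -> R4 @ bar 3 tick 0 v(0, 2): E3/D4 m7 untreated
  -> R2 @ bar 4 tick 0 v(0, 1): E3/D4 m7 -> D3/A3 P5 similar
  -> R1 @ bar 6 tick 0 v(1, 2): A3/E4 P5 -> D4/A4 P5 similar
  -> R2 @ bar 6 tick 0 v(0, 1): C3/A3 M6 -> D3/D4 P8 similar
  -> R2 @ bar 6 tick 0 v(0, 2): C3/E4 M3 -> D3/A4 P5 similar

(1, 0, R1, (1, 2))
(1, 0, R4, (0, 2))
(2, 0, R4, (0, 2))
(3, 0, R2, (1, 2))
(3, 0, R4, (0, 1))
(3, 0, R4, (0, 2))
(4, 0, R2, (0, 1))
(6, 0, R1, (1, 2))
(6, 0, R2, (0, 1))
(6, 0, R2, (0, 2))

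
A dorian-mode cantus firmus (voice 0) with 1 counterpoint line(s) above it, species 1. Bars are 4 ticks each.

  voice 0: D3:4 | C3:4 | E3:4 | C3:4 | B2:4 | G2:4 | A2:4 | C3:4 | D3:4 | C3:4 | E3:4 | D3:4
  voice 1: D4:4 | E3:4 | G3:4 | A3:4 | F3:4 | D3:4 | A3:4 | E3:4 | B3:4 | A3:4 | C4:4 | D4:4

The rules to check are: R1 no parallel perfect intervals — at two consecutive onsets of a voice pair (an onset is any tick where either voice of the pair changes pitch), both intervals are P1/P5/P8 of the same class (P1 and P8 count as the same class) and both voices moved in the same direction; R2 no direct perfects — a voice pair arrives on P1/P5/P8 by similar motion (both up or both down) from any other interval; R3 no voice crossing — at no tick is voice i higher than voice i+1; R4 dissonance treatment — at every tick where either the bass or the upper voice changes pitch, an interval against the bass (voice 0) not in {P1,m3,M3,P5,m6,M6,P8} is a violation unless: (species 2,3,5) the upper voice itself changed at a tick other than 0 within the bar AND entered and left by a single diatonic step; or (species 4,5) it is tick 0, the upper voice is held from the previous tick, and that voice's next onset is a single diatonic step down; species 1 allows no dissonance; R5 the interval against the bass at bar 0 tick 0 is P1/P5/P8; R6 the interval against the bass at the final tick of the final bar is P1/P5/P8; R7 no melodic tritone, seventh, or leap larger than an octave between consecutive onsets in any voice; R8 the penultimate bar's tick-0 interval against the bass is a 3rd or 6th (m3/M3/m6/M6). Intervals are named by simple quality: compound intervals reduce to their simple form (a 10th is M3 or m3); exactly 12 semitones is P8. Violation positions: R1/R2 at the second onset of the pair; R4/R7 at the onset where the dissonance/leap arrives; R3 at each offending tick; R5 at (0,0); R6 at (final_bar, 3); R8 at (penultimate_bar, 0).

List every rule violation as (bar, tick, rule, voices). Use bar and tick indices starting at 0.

(1, 0, R7, (1,))
(4, 0, R4, (0, 1))
(5, 0, R2, (0, 1))
(6, 0, R2, (0, 1))

bar 0: v0=D3 v1=D4 downbeat P8
bar 1: v0=C3 v1=E3 downbeat M3
bar 2: v0=E3 v1=G3 downbeat m3
bar 3: v0=C3 v1=A3 downbeat M6
bar 4: v0=B2 v1=F3 downbeat TT
bar 5: v0=G2 v1=D3 downbeat P5
bar 6: v0=A2 v1=A3 downbeat P8
bar 7: v0=C3 v1=E3 downbeat M3
bar 8: v0=D3 v1=B3 downbeat M6
bar 9: v0=C3 v1=A3 downbeat M6
bar 10: v0=E3 v1=C4 downbeat m6
bar 11: v0=D3 v1=D4 downbeat P8
  -> R7 @ bar 1 tick 0 v(1,): D4->E3 leap 10st
  -> R4 @ bar 4 tick 0 v(0, 1): B2/F3 TT untreated
  -> R2 @ bar 5 tick 0 v(0, 1): B2/F3 TT -> G2/D3 P5 similar
  -> R2 @ bar 6 tick 0 v(0, 1): G2/D3 P5 -> A2/A3 P8 similar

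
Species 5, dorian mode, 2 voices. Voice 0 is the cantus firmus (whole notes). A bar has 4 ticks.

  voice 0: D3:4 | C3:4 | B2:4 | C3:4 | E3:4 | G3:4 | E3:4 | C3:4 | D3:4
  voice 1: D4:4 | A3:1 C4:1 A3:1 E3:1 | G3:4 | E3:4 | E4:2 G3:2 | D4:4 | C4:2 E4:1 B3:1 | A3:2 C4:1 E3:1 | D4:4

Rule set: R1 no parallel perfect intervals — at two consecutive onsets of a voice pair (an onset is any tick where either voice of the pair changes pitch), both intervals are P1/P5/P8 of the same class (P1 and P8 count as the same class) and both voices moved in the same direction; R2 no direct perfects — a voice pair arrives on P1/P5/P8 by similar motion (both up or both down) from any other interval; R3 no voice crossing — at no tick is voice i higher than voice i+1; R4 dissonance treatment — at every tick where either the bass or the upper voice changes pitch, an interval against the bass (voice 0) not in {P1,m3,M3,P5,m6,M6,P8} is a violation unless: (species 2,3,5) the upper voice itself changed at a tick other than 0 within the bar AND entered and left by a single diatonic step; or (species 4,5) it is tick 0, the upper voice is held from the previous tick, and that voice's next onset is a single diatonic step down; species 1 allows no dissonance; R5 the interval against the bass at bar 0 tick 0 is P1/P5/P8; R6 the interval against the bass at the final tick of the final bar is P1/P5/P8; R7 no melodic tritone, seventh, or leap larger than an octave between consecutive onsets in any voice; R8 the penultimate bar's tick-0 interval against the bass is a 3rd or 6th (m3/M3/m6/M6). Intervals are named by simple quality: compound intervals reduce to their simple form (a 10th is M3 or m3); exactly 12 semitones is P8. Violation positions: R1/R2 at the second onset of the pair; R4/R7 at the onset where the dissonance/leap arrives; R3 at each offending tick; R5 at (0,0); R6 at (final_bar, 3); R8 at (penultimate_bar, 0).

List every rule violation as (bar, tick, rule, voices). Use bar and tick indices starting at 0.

(4, 0, R2, (0, 1))
(5, 0, R2, (0, 1))
(8, 0, R2, (0, 1))
(8, 0, R7, (1,))

bar 0: v0=D3 v1=D4 downbeat P8
bar 1: v0=C3 v1=A3 downbeat M6
bar 2: v0=B2 v1=G3 downbeat m6
bar 3: v0=C3 v1=E3 downbeat M3
bar 4: v0=E3 v1=E4 downbeat P8
bar 5: v0=G3 v1=D4 downbeat P5
bar 6: v0=E3 v1=C4 downbeat m6
bar 7: v0=C3 v1=A3 downbeat M6
bar 8: v0=D3 v1=D4 downbeat P8
  -> R2 @ bar 4 tick 0 v(0, 1): C3/E3 M3 -> E3/E4 P8 similar
  -> R2 @ bar 5 tick 0 v(0, 1): E3/G3 m3 -> G3/D4 P5 similar
  -> R2 @ bar 8 tick 0 v(0, 1): C3/E3 M3 -> D3/D4 P8 similar
  -> R7 @ bar 8 tick 0 v(1,): E3->D4 leap 10st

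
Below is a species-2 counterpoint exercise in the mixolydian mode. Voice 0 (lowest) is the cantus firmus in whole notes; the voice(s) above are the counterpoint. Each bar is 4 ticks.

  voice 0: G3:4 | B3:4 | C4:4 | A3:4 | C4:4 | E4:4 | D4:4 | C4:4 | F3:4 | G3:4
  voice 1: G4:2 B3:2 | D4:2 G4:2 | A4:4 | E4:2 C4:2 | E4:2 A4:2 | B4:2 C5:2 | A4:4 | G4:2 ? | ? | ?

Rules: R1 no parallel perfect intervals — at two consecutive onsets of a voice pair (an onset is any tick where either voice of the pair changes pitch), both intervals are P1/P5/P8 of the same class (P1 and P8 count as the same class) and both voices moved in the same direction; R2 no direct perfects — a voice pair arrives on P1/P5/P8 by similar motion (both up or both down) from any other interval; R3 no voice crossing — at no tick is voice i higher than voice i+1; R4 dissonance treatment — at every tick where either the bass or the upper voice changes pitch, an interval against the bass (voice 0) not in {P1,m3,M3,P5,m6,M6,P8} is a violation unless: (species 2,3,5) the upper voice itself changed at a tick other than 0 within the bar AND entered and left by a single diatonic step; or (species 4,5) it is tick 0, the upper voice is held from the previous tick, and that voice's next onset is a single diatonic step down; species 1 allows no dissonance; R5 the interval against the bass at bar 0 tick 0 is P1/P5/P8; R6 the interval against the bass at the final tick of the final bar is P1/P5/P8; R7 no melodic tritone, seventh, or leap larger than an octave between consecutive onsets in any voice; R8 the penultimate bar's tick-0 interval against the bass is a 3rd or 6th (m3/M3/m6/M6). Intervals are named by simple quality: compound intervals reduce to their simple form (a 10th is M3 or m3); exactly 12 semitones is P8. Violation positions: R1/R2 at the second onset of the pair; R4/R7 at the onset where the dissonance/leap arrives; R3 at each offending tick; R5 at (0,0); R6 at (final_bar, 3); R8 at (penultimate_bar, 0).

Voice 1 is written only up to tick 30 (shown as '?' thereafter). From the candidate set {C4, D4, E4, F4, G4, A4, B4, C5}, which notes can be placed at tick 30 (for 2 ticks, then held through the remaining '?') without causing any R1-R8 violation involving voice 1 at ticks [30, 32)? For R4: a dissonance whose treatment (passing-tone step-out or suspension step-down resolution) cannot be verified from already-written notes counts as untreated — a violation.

C4: legal
D4: violates R4
E4: legal
F4: violates R4
G4: legal
A4: legal
B4: violates R4
C5: legal

{A4, C4, C5, E4, G4}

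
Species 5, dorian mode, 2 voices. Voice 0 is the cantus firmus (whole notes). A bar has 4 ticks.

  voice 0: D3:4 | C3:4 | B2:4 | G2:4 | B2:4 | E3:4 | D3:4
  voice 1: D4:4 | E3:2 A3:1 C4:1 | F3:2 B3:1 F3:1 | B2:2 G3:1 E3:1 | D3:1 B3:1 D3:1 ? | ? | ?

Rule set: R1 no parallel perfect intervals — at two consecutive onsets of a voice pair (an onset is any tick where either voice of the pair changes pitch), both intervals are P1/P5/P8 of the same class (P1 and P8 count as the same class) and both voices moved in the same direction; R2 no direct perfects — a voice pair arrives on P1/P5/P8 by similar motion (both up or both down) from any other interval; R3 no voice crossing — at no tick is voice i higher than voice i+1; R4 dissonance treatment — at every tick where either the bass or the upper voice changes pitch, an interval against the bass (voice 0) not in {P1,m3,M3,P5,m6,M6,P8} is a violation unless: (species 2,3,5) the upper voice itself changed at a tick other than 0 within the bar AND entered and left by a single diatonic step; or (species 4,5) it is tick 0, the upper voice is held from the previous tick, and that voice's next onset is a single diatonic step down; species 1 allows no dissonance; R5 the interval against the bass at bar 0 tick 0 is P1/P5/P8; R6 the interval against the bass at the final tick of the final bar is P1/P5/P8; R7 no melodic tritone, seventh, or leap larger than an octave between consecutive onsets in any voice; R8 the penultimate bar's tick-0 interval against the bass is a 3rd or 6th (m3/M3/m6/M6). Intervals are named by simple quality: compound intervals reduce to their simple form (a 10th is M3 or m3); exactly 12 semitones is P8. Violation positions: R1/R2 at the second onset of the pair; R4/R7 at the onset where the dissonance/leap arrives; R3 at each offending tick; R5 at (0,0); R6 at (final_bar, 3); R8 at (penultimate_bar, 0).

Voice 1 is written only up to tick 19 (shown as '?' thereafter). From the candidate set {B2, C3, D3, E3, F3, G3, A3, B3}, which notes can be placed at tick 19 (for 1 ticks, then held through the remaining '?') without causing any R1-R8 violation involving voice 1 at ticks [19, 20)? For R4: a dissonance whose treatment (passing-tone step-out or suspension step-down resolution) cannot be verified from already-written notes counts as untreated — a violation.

{B2, B3, D3, G3}

B2: legal
C3: violates R4
D3: legal
E3: violates R4
F3: violates R4
G3: legal
A3: violates R4
B3: legal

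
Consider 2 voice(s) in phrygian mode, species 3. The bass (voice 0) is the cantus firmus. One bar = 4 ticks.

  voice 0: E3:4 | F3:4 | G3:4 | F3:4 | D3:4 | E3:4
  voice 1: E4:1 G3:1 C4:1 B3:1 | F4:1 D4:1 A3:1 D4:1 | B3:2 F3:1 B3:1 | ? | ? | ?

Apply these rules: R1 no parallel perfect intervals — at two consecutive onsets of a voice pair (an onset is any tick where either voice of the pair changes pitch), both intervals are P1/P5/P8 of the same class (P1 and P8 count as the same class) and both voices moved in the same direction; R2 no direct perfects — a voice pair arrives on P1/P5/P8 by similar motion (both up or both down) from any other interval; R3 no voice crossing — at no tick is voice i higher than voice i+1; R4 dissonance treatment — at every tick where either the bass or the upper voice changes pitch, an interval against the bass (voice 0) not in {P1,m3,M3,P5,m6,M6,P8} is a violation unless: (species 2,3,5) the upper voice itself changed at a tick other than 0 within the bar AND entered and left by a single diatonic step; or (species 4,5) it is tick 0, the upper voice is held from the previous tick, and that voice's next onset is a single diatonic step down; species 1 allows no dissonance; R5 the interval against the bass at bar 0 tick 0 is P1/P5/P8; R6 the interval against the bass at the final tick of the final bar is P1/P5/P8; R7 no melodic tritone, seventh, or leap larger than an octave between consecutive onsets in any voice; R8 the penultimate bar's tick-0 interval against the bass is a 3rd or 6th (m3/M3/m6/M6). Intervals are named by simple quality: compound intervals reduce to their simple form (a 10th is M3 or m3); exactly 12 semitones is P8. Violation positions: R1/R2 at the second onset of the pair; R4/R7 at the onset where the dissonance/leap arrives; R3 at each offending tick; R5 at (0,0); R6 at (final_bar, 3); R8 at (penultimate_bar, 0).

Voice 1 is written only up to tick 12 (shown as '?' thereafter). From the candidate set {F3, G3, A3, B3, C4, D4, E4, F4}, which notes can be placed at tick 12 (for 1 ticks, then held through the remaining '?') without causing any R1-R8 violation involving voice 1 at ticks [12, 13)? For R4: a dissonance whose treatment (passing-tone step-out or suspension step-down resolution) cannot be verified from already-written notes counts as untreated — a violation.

F3: violates R2,R7
G3: violates R4
A3: legal
B3: violates R4
C4: legal
D4: legal
E4: violates R4
F4: violates R7

{A3, C4, D4}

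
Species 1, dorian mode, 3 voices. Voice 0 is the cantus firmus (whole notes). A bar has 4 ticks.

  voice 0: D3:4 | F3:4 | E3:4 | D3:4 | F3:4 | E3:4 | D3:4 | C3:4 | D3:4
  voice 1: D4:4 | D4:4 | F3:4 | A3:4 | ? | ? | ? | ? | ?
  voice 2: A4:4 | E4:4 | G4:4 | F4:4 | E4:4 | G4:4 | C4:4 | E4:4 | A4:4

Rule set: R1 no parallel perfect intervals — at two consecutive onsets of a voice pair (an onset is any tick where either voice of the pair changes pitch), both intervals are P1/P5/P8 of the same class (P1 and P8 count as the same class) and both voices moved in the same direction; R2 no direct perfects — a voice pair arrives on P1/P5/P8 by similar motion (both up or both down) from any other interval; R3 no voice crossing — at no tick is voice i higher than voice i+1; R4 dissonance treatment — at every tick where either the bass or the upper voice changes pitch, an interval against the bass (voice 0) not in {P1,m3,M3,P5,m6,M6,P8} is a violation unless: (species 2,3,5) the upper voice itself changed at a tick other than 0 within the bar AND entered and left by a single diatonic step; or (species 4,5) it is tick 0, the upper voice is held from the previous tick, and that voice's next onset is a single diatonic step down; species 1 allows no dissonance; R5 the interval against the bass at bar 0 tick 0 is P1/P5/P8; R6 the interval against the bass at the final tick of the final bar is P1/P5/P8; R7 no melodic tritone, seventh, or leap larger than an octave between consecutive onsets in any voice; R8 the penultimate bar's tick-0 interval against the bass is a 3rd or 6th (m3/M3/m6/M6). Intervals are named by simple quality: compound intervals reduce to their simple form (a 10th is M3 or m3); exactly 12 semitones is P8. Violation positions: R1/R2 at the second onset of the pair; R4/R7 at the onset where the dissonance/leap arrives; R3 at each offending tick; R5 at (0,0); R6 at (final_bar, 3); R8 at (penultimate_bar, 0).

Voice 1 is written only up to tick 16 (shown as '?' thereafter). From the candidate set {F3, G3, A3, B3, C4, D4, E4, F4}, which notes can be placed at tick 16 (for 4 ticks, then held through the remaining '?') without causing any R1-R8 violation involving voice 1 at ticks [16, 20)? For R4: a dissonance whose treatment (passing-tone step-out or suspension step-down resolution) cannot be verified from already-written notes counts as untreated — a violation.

{A3, D4, F3}

F3: legal
G3: violates R4
A3: legal
B3: violates R4
C4: violates R1
D4: legal
E4: violates R4
F4: violates R2,R3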